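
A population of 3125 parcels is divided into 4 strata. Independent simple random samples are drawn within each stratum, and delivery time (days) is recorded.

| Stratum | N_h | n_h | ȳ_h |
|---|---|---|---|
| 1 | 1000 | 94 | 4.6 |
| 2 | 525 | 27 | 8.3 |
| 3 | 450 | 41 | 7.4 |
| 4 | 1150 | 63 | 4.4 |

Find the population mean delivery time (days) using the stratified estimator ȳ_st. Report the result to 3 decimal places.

ȳ_st ≈ 5.551

N = Σ N_h = 3125. Stratum weights W_h = N_h/N.
ȳ_st = (1000·4.6 + 525·8.3 + 450·7.4 + 1150·4.4) / 3125 = 5.55120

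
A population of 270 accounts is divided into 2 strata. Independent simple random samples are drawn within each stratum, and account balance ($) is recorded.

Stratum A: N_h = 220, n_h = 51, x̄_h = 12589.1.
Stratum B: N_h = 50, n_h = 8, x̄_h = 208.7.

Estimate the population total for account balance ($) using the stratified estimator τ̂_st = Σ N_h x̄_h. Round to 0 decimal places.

τ̂_st ≈ 2780037

τ̂_st = Σ N_h x̄_h = 220·12589.1 + 50·208.7 = 2780037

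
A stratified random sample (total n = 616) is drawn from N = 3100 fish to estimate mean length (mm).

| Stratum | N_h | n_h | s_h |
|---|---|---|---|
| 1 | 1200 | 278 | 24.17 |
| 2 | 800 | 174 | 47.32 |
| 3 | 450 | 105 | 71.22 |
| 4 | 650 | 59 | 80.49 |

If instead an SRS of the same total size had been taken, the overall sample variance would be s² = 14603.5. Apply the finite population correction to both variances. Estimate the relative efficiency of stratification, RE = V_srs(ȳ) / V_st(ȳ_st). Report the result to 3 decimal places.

RE ≈ 3.123

V̂(ȳ_st) = Σ W_h² (1 − n_h/N_h) s_h²/n_h, with W_h = N_h/N and N = 3100:
  stratum 1: (1200/3100)²·(1 − 278/1200)·24.17²/278 = 0.241934
  stratum 2: (800/3100)²·(1 − 174/800)·47.32²/174 = 0.670627
  stratum 3: (450/3100)²·(1 − 105/450)·71.22²/105 = 0.78041
  stratum 4: (650/3100)²·(1 − 59/650)·80.49²/59 = 4.38944
V_st = 6.08241
V_srs = (1 − 616/3100)·14603.5/616 = 18.9962
Relative efficiency = V_srs / V_st = 18.9962/6.08241 = 3.1231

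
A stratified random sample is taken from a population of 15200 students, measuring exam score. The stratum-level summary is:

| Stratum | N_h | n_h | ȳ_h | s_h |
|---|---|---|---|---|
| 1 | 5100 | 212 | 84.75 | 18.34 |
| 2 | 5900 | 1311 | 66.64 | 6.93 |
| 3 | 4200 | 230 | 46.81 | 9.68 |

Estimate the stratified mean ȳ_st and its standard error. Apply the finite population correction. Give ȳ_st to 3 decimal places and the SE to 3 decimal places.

ȳ_st ≈ 67.237, SE ≈ 0.453

ȳ_st = Σ W_h ȳ_h = (5100·84.75 + 5900·66.64 + 4200·46.81)/15200 = 67.23704
V̂(ȳ_st) = Σ W_h² (1 − n_h/N_h) s_h²/n_h, with W_h = N_h/N and N = 15200:
  stratum 1: (5100/15200)²·(1 − 212/5100)·18.34²/212 = 0.171189
  stratum 2: (5900/15200)²·(1 − 1311/5900)·6.93²/1311 = 0.00429286
  stratum 3: (4200/15200)²·(1 − 230/4200)·9.68²/230 = 0.0294019
V̂(ȳ_st) = 0.204884
SE(ȳ_st) = √0.204884 = 0.452641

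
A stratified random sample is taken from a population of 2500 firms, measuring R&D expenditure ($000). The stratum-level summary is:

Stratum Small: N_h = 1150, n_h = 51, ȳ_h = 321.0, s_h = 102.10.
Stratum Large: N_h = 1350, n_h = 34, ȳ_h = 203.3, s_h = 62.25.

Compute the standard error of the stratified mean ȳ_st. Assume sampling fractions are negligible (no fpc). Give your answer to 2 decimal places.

SE(ȳ_st) ≈ 8.75

V̂(ȳ_st) = Σ W_h² s_h²/n_h, with W_h = N_h/N and N = 2500:
  stratum Small: (1150/2500)²·102.10²/51 = 43.2511
  stratum Large: (1350/2500)²·62.25²/34 = 33.2344
V̂(ȳ_st) = 76.4854
SE(ȳ_st) = √76.4854 = 8.7456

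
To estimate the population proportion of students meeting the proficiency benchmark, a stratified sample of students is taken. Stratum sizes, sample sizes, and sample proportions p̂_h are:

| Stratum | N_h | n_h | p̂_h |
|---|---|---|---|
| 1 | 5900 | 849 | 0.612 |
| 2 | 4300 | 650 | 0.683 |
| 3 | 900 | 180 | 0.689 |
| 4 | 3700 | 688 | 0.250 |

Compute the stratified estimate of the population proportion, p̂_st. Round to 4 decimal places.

N = 14800; stratum weights W_h = N_h/N.
p̂_st = Σ W_h p̂_h = (5900·0.612 + 4300·0.683 + 900·0.689 + 3700·0.250)/14800 = 0.54681

p̂_st ≈ 0.5468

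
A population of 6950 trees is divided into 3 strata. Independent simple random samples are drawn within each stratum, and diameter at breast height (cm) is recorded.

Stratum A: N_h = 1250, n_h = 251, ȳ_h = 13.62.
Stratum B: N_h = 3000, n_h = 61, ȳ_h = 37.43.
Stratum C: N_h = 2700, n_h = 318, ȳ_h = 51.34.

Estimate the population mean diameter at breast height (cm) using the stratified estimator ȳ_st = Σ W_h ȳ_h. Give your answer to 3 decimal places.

N = Σ N_h = 6950. Stratum weights W_h = N_h/N.
ȳ_st = (1250·13.62 + 3000·37.43 + 2700·51.34) / 6950 = 38.55151

ȳ_st ≈ 38.552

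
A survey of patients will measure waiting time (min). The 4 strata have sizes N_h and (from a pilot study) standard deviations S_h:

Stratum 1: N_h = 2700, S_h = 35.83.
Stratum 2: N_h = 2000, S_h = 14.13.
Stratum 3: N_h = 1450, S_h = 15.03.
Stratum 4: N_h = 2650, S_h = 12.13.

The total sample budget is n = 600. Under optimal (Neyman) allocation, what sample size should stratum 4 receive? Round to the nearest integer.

108

Neyman allocation: n_h = n · N_h S_h / Σ N_i S_i, with n = 600.
  stratum 1: N_h·S_h = 2700·35.83 = 96741.00
  stratum 2: N_h·S_h = 2000·14.13 = 28260.00
  stratum 3: N_h·S_h = 1450·15.03 = 21793.50
  stratum 4: N_h·S_h = 2650·12.13 = 32144.50
Σ N_h S_h = 178939.00
n for stratum 4 = 600·32144.50/178939.00 = 107.784 → 108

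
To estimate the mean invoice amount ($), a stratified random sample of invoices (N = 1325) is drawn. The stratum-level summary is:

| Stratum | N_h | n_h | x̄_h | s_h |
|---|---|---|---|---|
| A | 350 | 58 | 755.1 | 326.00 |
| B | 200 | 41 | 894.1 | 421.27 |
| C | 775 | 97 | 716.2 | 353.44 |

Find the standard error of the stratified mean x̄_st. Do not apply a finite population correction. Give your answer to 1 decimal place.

V̂(x̄_st) = Σ W_h² s_h²/n_h, with W_h = N_h/N and N = 1325:
  stratum A: (350/1325)²·326.00²/58 = 127.853
  stratum B: (200/1325)²·421.27²/41 = 98.6201
  stratum C: (775/1325)²·353.44²/97 = 440.587
V̂(x̄_st) = 667.06
SE(x̄_st) = √667.06 = 25.8275

SE(x̄_st) ≈ 25.8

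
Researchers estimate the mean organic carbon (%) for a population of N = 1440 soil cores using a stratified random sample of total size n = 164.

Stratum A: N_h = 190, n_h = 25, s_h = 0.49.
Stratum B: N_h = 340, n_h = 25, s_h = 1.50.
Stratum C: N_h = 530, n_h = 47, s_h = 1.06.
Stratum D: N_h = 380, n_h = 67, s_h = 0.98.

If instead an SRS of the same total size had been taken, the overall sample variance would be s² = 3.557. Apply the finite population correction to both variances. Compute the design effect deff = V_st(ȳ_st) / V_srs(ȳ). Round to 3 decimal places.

deff ≈ 0.446

V̂(ȳ_st) = Σ W_h² (1 − n_h/N_h) s_h²/n_h, with W_h = N_h/N and N = 1440:
  stratum A: (190/1440)²·(1 − 25/190)·0.49²/25 = 0.000145199
  stratum B: (340/1440)²·(1 − 25/340)·1.50²/25 = 0.00464844
  stratum C: (530/1440)²·(1 − 47/530)·1.06²/47 = 0.00295129
  stratum D: (380/1440)²·(1 − 67/380)·0.98²/67 = 0.000822205
V_st = 0.00856713
V_srs = (1 − 164/1440)·3.557/164 = 0.0192189
deff = V_st / V_srs = 0.00856713/0.0192189 = 0.4458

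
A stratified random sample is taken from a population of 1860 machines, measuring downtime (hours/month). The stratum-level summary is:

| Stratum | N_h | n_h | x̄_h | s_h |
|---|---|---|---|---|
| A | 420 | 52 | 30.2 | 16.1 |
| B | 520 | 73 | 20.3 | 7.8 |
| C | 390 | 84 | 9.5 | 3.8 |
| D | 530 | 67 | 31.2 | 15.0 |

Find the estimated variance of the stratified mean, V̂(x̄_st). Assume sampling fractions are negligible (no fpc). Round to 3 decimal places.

V̂(x̄_st) ≈ 0.600

V̂(x̄_st) = Σ W_h² s_h²/n_h, with W_h = N_h/N and N = 1860:
  stratum A: (420/1860)²·16.1²/52 = 0.254168
  stratum B: (520/1860)²·7.8²/73 = 0.0651399
  stratum C: (390/1860)²·3.8²/84 = 0.00755773
  stratum D: (530/1860)²·15.0²/67 = 0.272668
V̂(x̄_st) = 0.599533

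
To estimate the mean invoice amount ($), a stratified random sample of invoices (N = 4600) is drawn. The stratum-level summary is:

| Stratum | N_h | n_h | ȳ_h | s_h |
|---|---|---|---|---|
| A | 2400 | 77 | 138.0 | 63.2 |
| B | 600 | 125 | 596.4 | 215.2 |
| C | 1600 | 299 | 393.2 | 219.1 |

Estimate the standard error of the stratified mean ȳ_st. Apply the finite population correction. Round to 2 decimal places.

SE(ȳ_st) ≈ 5.87

V̂(ȳ_st) = Σ W_h² (1 − n_h/N_h) s_h²/n_h, with W_h = N_h/N and N = 4600:
  stratum A: (2400/4600)²·(1 − 77/2400)·63.2²/77 = 13.6675
  stratum B: (600/4600)²·(1 − 125/600)·215.2²/125 = 4.99004
  stratum C: (1600/4600)²·(1 − 299/1600)·219.1²/299 = 15.7941
V̂(ȳ_st) = 34.4516
SE(ȳ_st) = √34.4516 = 5.86955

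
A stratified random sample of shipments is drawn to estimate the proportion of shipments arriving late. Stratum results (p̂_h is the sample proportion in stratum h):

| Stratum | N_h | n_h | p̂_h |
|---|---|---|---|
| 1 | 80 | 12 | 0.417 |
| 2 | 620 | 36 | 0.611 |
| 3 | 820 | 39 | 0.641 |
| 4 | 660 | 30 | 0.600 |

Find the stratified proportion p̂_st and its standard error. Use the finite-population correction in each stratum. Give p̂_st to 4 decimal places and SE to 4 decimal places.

p̂_st ≈ 0.6118, SE ≈ 0.0456

N = 2180; stratum weights W_h = N_h/N.
p̂_st = Σ W_h p̂_h = (80·0.417 + 620·0.611 + 820·0.641 + 660·0.600)/2180 = 0.61183
V̂(p̂_st) = Σ W_h² (1 − n_h/N_h) p̂_h(1−p̂_h)/(n_h−1):
  stratum 1: (80/2180)²·(1 − 12/80)·0.417·0.583/11 = 2.52987e-05
  stratum 2: (620/2180)²·(1 − 36/620)·0.611·0.389/35 = 0.000517386
  stratum 3: (820/2180)²·(1 − 39/820)·0.641·0.359/38 = 0.000816058
  stratum 4: (660/2180)²·(1 − 30/660)·0.600·0.400/29 = 0.000724077
V̂(p̂_st) = 0.00208282; SE = √V̂ = 0.0456379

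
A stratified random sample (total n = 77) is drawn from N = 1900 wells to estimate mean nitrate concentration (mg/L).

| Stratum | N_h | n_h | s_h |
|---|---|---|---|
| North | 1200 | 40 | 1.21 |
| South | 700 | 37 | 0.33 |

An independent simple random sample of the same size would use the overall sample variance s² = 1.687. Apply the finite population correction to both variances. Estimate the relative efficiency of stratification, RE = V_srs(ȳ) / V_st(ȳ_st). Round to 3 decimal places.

V̂(ȳ_st) = Σ W_h² (1 − n_h/N_h) s_h²/n_h, with W_h = N_h/N and N = 1900:
  stratum North: (1200/1900)²·(1 − 40/1200)·1.21²/40 = 0.0141138
  stratum South: (700/1900)²·(1 − 37/700)·0.33²/37 = 0.000378382
V_st = 0.0144921
V_srs = (1 − 77/1900)·1.687/77 = 0.0210212
Relative efficiency = V_srs / V_st = 0.0210212/0.0144921 = 1.4505

RE ≈ 1.451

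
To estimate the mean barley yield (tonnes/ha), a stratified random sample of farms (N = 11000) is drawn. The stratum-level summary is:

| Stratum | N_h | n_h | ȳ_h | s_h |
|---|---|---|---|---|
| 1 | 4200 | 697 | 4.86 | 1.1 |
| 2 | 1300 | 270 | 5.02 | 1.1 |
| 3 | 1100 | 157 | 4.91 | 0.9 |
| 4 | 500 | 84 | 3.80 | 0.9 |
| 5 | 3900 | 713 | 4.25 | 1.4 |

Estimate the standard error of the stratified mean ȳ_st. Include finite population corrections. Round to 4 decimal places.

SE(ȳ_st) ≈ 0.0246

V̂(ȳ_st) = Σ W_h² (1 − n_h/N_h) s_h²/n_h, with W_h = N_h/N and N = 11000:
  stratum 1: (4200/11000)²·(1 − 697/4200)·1.1²/697 = 0.000211085
  stratum 2: (1300/11000)²·(1 − 270/1300)·1.1²/270 = 4.95926e-05
  stratum 3: (1100/11000)²·(1 − 157/1100)·0.9²/157 = 4.42287e-05
  stratum 4: (500/11000)²·(1 − 84/500)·0.9²/84 = 1.65762e-05
  stratum 5: (3900/11000)²·(1 − 713/3900)·1.4²/713 = 0.000282376
V̂(ȳ_st) = 0.000603858
SE(ȳ_st) = √0.000603858 = 0.0245735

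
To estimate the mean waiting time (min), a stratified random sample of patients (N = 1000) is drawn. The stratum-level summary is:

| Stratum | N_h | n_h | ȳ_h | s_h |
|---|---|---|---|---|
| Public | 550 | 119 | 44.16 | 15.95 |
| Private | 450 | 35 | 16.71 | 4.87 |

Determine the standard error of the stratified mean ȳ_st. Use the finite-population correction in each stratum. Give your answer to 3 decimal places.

SE(ȳ_st) ≈ 0.796

V̂(ȳ_st) = Σ W_h² (1 − n_h/N_h) s_h²/n_h, with W_h = N_h/N and N = 1000:
  stratum Public: (550/1000)²·(1 − 119/550)·15.95²/119 = 0.506774
  stratum Private: (450/1000)²·(1 − 35/450)·4.87²/35 = 0.126547
V̂(ȳ_st) = 0.633321
SE(ȳ_st) = √0.633321 = 0.795814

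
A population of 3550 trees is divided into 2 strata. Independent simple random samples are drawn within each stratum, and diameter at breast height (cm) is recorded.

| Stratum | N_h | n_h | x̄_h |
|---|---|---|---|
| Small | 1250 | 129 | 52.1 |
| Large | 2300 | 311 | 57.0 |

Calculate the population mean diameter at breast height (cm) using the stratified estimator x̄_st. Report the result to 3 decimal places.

N = Σ N_h = 3550. Stratum weights W_h = N_h/N.
x̄_st = (1250·52.1 + 2300·57.0) / 3550 = 55.27465

x̄_st ≈ 55.275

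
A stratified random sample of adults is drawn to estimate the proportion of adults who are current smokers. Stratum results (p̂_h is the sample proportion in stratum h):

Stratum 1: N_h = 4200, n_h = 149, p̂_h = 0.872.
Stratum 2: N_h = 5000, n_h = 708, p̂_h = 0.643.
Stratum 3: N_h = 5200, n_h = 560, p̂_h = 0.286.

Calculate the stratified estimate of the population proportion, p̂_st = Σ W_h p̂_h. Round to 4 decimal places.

N = 14400; stratum weights W_h = N_h/N.
p̂_st = Σ W_h p̂_h = (4200·0.872 + 5000·0.643 + 5200·0.286)/14400 = 0.58088

p̂_st ≈ 0.5809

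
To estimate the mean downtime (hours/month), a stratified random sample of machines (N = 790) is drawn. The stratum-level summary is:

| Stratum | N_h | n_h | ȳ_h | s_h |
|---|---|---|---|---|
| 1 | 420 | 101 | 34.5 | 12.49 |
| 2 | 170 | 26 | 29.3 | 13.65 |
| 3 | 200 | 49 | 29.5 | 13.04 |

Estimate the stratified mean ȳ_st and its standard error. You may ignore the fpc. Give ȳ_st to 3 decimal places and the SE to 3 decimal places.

ȳ_st = Σ W_h ȳ_h = (420·34.5 + 170·29.3 + 200·29.5)/790 = 32.11519
V̂(ȳ_st) = Σ W_h² s_h²/n_h, with W_h = N_h/N and N = 790:
  stratum 1: (420/790)²·12.49²/101 = 0.436564
  stratum 2: (170/790)²·13.65²/26 = 0.331845
  stratum 3: (200/790)²·13.04²/49 = 0.222415
V̂(ȳ_st) = 0.990825
SE(ȳ_st) = √0.990825 = 0.995402

ȳ_st ≈ 32.115, SE ≈ 0.995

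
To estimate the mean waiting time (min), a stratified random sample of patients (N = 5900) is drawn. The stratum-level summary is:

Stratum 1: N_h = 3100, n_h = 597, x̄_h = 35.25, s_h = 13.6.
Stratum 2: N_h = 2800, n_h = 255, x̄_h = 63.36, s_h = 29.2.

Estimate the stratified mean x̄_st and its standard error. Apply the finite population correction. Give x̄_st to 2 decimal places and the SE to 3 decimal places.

x̄_st ≈ 48.59, SE ≈ 0.868

x̄_st = Σ W_h x̄_h = (3100·35.25 + 2800·63.36)/5900 = 48.59034
V̂(x̄_st) = Σ W_h² (1 − n_h/N_h) s_h²/n_h, with W_h = N_h/N and N = 5900:
  stratum 1: (3100/5900)²·(1 − 597/3100)·13.6²/597 = 0.0690593
  stratum 2: (2800/5900)²·(1 − 255/2800)·29.2²/255 = 0.68449
V̂(x̄_st) = 0.75355
SE(x̄_st) = √0.75355 = 0.868072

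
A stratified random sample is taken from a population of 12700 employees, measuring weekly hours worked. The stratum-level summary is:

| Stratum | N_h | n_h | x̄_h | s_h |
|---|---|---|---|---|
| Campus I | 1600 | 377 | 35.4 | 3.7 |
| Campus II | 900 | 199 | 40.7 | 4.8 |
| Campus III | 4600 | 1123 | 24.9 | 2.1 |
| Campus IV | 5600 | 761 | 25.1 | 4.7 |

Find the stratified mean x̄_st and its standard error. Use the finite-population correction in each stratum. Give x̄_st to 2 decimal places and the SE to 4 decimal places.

x̄_st ≈ 27.43, SE ≈ 0.0785

x̄_st = Σ W_h x̄_h = (1600·35.4 + 900·40.7 + 4600·24.9 + 5600·25.1)/12700 = 27.43071
V̂(x̄_st) = Σ W_h² (1 − n_h/N_h) s_h²/n_h, with W_h = N_h/N and N = 12700:
  stratum Campus I: (1600/12700)²·(1 − 377/1600)·3.7²/377 = 0.000440556
  stratum Campus II: (900/12700)²·(1 − 199/900)·4.8²/199 = 0.000452879
  stratum Campus III: (4600/12700)²·(1 − 1123/4600)·2.1²/1123 = 0.000389416
  stratum Campus IV: (5600/12700)²·(1 − 761/5600)·4.7²/761 = 0.00487694
V̂(x̄_st) = 0.00615979
SE(x̄_st) = √0.00615979 = 0.0784843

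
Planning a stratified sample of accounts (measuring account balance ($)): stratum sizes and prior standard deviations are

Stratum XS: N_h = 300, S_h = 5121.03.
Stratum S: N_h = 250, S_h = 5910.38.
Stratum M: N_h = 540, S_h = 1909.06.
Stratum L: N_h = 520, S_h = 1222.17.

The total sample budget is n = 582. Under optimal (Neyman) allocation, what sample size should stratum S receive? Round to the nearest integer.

Neyman allocation: n_h = n · N_h S_h / Σ N_i S_i, with n = 582.
  stratum XS: N_h·S_h = 300·5121.03 = 1536309.00
  stratum S: N_h·S_h = 250·5910.38 = 1477595.00
  stratum M: N_h·S_h = 540·1909.06 = 1030892.40
  stratum L: N_h·S_h = 520·1222.17 = 635528.40
Σ N_h S_h = 4680324.80
n for stratum S = 582·1477595.00/4680324.80 = 183.739 → 184

184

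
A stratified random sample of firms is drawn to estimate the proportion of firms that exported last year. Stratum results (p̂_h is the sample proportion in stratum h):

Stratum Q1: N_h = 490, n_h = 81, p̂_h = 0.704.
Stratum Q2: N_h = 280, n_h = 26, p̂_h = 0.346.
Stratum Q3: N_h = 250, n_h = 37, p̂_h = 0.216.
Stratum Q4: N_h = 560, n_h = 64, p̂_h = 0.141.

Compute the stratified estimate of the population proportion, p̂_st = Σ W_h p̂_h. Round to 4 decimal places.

N = 1580; stratum weights W_h = N_h/N.
p̂_st = Σ W_h p̂_h = (490·0.704 + 280·0.346 + 250·0.216 + 560·0.141)/1580 = 0.36380

p̂_st ≈ 0.3638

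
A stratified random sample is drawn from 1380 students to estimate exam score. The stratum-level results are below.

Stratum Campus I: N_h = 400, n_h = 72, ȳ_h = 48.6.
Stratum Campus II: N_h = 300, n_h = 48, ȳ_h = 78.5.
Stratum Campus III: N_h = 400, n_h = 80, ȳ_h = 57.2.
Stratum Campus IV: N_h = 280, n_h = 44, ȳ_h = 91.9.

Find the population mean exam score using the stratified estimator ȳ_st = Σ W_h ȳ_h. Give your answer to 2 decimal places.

ȳ_st ≈ 66.38

N = Σ N_h = 1380. Stratum weights W_h = N_h/N.
ȳ_st = (400·48.6 + 300·78.5 + 400·57.2 + 280·91.9) / 1380 = 66.3783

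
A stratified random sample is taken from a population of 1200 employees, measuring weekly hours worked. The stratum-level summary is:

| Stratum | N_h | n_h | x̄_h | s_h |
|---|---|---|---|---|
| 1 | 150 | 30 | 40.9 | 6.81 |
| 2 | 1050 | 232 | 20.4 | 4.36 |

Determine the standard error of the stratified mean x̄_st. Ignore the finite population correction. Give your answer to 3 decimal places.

SE(x̄_st) ≈ 0.295

V̂(x̄_st) = Σ W_h² s_h²/n_h, with W_h = N_h/N and N = 1200:
  stratum 1: (150/1200)²·6.81²/30 = 0.0241542
  stratum 2: (1050/1200)²·4.36²/232 = 0.0627337
V̂(x̄_st) = 0.0868879
SE(x̄_st) = √0.0868879 = 0.294768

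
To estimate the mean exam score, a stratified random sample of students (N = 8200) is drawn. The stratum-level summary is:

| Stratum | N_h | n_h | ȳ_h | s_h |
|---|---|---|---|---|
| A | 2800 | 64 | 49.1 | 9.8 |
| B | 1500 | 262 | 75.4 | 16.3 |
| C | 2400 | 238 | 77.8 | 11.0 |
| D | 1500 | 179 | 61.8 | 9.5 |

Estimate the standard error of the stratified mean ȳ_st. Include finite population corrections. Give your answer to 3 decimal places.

V̂(ȳ_st) = Σ W_h² (1 − n_h/N_h) s_h²/n_h, with W_h = N_h/N and N = 8200:
  stratum A: (2800/8200)²·(1 − 64/2800)·9.8²/64 = 0.170969
  stratum B: (1500/8200)²·(1 − 262/1500)·16.3²/262 = 0.0280065
  stratum C: (2400/8200)²·(1 − 238/2400)·11.0²/238 = 0.0392326
  stratum D: (1500/8200)²·(1 − 179/1500)·9.5²/179 = 0.014858
V̂(ȳ_st) = 0.253067
SE(ȳ_st) = √0.253067 = 0.503057

SE(ȳ_st) ≈ 0.503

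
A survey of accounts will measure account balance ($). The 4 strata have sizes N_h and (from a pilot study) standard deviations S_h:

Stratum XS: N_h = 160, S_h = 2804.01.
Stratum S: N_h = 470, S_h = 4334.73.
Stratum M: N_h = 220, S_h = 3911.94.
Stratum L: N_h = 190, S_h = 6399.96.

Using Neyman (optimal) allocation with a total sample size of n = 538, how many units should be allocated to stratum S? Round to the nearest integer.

240

Neyman allocation: n_h = n · N_h S_h / Σ N_i S_i, with n = 538.
  stratum XS: N_h·S_h = 160·2804.01 = 448641.60
  stratum S: N_h·S_h = 470·4334.73 = 2037323.10
  stratum M: N_h·S_h = 220·3911.94 = 860626.80
  stratum L: N_h·S_h = 190·6399.96 = 1215992.40
Σ N_h S_h = 4562583.90
n for stratum S = 538·2037323.10/4562583.90 = 240.232 → 240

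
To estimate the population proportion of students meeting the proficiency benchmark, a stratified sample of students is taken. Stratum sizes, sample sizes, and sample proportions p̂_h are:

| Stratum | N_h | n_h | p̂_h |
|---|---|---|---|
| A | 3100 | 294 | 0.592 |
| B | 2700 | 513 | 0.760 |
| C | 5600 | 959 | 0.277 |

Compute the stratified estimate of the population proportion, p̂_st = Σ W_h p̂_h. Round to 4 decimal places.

p̂_st ≈ 0.4771

N = 11400; stratum weights W_h = N_h/N.
p̂_st = Σ W_h p̂_h = (3100·0.592 + 2700·0.760 + 5600·0.277)/11400 = 0.47705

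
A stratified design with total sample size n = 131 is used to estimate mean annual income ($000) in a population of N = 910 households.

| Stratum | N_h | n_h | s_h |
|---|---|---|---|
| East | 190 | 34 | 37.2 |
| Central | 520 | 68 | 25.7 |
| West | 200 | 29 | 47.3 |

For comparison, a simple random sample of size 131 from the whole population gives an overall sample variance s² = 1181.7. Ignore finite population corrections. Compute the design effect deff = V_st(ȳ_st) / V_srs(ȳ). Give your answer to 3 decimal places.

V̂(ȳ_st) = Σ W_h² s_h²/n_h, with W_h = N_h/N and N = 910:
  stratum East: (190/910)²·37.2²/34 = 1.77432
  stratum Central: (520/910)²·25.7²/68 = 3.17162
  stratum West: (200/910)²·47.3²/29 = 3.7265
V_st = 8.67244
V_srs = s²/n = 1181.7/131 = 9.02061
deff = V_st / V_srs = 8.67244/9.02061 = 0.9614

deff ≈ 0.961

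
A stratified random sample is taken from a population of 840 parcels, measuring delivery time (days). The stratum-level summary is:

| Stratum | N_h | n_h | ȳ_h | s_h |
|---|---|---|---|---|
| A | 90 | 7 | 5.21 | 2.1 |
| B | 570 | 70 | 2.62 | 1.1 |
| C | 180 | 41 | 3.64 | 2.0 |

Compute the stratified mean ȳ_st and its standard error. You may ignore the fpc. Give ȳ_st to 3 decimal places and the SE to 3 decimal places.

ȳ_st = Σ W_h ȳ_h = (90·5.21 + 570·2.62 + 180·3.64)/840 = 3.11607
V̂(ȳ_st) = Σ W_h² s_h²/n_h, with W_h = N_h/N and N = 840:
  stratum A: (90/840)²·2.1²/7 = 0.00723214
  stratum B: (570/840)²·1.1²/70 = 0.00795937
  stratum C: (180/840)²·2.0²/41 = 0.00447984
V̂(ȳ_st) = 0.0196713
SE(ȳ_st) = √0.0196713 = 0.140255

ȳ_st ≈ 3.116, SE ≈ 0.140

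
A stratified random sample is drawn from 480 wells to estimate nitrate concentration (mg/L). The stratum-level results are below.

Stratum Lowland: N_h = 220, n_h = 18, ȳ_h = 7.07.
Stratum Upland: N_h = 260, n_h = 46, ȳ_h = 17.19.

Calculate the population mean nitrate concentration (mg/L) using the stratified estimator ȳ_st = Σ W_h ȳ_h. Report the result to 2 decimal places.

N = Σ N_h = 480. Stratum weights W_h = N_h/N.
ȳ_st = (220·7.07 + 260·17.19) / 480 = 12.5517

ȳ_st ≈ 12.55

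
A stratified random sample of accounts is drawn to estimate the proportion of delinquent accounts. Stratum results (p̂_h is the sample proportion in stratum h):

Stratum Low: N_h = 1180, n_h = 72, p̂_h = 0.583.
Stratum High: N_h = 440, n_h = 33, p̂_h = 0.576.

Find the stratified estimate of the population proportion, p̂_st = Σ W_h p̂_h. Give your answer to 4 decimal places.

p̂_st ≈ 0.5811

N = 1620; stratum weights W_h = N_h/N.
p̂_st = Σ W_h p̂_h = (1180·0.583 + 440·0.576)/1620 = 0.58110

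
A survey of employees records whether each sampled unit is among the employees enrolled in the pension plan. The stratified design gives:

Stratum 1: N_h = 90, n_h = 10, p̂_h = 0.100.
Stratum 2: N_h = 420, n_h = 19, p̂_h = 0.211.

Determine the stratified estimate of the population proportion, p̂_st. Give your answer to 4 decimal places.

p̂_st ≈ 0.1914

N = 510; stratum weights W_h = N_h/N.
p̂_st = Σ W_h p̂_h = (90·0.100 + 420·0.211)/510 = 0.19141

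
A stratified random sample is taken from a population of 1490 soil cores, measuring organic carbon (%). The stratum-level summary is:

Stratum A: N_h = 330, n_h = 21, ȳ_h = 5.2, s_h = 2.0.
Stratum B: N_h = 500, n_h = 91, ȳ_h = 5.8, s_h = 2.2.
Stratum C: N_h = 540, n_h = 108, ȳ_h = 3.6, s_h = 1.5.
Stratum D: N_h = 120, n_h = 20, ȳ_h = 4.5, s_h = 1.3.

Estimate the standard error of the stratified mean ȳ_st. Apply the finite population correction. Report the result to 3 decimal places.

V̂(ȳ_st) = Σ W_h² (1 − n_h/N_h) s_h²/n_h, with W_h = N_h/N and N = 1490:
  stratum A: (330/1490)²·(1 − 21/330)·2.0²/21 = 0.00874864
  stratum B: (500/1490)²·(1 − 91/500)·2.2²/91 = 0.0048992
  stratum C: (540/1490)²·(1 − 108/540)·1.5²/108 = 0.00218909
  stratum D: (120/1490)²·(1 − 20/120)·1.3²/20 = 0.000456736
V̂(ȳ_st) = 0.0162937
SE(ȳ_st) = √0.0162937 = 0.127647

SE(ȳ_st) ≈ 0.128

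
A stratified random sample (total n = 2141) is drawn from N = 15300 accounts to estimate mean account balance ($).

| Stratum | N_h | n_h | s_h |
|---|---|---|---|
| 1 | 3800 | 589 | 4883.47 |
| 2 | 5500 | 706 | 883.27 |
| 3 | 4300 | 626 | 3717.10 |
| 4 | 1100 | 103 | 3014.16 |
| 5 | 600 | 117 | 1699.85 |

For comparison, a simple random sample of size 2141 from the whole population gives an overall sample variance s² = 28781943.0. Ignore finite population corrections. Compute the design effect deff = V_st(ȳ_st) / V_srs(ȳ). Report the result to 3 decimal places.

V̂(ȳ_st) = Σ W_h² s_h²/n_h, with W_h = N_h/N and N = 15300:
  stratum 1: (3800/15300)²·4883.47²/589 = 2497.62
  stratum 2: (5500/15300)²·883.27²/706 = 142.799
  stratum 3: (4300/15300)²·3717.10²/626 = 1743.36
  stratum 4: (1100/15300)²·3014.16²/103 = 455.93
  stratum 5: (600/15300)²·1699.85²/117 = 37.98
V_st = 4877.69
V_srs = s²/n = 28781943.0/2141 = 13443.2
deff = V_st / V_srs = 4877.69/13443.2 = 0.3628

deff ≈ 0.363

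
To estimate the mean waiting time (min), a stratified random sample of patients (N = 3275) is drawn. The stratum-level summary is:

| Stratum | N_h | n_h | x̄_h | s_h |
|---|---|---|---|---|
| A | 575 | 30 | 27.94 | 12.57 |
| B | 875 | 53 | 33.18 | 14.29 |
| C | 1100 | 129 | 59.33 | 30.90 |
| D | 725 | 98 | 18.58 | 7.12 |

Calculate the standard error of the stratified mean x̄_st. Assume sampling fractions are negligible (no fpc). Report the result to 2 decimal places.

SE(x̄_st) ≈ 1.14

V̂(x̄_st) = Σ W_h² s_h²/n_h, with W_h = N_h/N and N = 3275:
  stratum A: (575/3275)²·12.57²/30 = 0.162354
  stratum B: (875/3275)²·14.29²/53 = 0.275031
  stratum C: (1100/3275)²·30.90²/129 = 0.835007
  stratum D: (725/3275)²·7.12²/98 = 0.0253505
V̂(x̄_st) = 1.29774
SE(x̄_st) = √1.29774 = 1.13918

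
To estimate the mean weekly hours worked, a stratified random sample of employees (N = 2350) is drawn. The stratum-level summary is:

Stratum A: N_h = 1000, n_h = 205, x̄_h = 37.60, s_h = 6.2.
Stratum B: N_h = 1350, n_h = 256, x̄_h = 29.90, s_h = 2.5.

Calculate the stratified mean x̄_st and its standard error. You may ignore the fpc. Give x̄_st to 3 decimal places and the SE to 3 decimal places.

x̄_st ≈ 33.177, SE ≈ 0.205

x̄_st = Σ W_h x̄_h = (1000·37.60 + 1350·29.90)/2350 = 33.17660
V̂(x̄_st) = Σ W_h² s_h²/n_h, with W_h = N_h/N and N = 2350:
  stratum A: (1000/2350)²·6.2²/205 = 0.0339542
  stratum B: (1350/2350)²·2.5²/256 = 0.00805697
V̂(x̄_st) = 0.0420112
SE(x̄_st) = √0.0420112 = 0.204966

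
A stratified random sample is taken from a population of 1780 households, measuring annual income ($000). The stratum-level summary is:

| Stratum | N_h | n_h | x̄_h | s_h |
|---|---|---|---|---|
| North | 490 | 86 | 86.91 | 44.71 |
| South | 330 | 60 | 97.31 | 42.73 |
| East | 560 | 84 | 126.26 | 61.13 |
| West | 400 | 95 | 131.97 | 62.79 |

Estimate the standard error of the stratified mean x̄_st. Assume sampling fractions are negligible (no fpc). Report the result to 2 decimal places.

SE(x̄_st) ≈ 3.05

V̂(x̄_st) = Σ W_h² s_h²/n_h, with W_h = N_h/N and N = 1780:
  stratum North: (490/1780)²·44.71²/86 = 1.76142
  stratum South: (330/1780)²·42.73²/60 = 1.04593
  stratum East: (560/1780)²·61.13²/84 = 4.40317
  stratum West: (400/1780)²·62.79²/95 = 2.09574
V̂(x̄_st) = 9.30626
SE(x̄_st) = √9.30626 = 3.05062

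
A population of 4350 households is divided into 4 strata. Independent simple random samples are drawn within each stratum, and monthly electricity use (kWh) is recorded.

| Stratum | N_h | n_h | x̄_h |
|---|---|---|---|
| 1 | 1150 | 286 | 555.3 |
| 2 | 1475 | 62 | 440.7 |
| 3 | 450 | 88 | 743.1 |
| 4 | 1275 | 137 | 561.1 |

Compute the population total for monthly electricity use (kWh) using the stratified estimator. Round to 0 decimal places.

τ̂_st ≈ 2338425

τ̂_st = Σ N_h x̄_h = 1150·555.3 + 1475·440.7 + 450·743.1 + 1275·561.1 = 2338425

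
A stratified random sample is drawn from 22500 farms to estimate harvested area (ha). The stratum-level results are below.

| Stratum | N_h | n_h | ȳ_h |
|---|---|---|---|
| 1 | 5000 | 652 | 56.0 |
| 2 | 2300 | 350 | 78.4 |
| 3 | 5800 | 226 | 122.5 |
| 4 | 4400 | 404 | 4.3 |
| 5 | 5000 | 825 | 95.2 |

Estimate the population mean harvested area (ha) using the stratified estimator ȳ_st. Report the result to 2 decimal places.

ȳ_st ≈ 74.03

N = Σ N_h = 22500. Stratum weights W_h = N_h/N.
ȳ_st = (5000·56.0 + 2300·78.4 + 5800·122.5 + 4400·4.3 + 5000·95.2) / 22500 = 74.0329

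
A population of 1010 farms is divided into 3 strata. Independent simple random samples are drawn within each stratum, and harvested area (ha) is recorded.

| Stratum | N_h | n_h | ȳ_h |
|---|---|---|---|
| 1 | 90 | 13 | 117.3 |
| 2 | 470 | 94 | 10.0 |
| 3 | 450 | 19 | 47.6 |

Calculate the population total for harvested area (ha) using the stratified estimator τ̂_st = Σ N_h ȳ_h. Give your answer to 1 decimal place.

τ̂_st ≈ 36677.0

τ̂_st = Σ N_h ȳ_h = 90·117.3 + 470·10.0 + 450·47.6 = 36677.0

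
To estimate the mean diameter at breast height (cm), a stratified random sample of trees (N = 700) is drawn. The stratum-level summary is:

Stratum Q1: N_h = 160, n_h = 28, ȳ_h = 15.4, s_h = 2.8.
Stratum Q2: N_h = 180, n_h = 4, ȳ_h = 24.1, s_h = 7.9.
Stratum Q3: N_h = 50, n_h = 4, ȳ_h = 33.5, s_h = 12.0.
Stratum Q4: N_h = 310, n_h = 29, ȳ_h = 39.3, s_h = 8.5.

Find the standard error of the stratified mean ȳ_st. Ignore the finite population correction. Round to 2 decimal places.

V̂(ȳ_st) = Σ W_h² s_h²/n_h, with W_h = N_h/N and N = 700:
  stratum Q1: (160/700)²·2.8²/28 = 0.0146286
  stratum Q2: (180/700)²·7.9²/4 = 1.03168
  stratum Q3: (50/700)²·12.0²/4 = 0.183673
  stratum Q4: (310/700)²·8.5²/29 = 0.488615
V̂(ȳ_st) = 1.71859
SE(ȳ_st) = √1.71859 = 1.31095

SE(ȳ_st) ≈ 1.31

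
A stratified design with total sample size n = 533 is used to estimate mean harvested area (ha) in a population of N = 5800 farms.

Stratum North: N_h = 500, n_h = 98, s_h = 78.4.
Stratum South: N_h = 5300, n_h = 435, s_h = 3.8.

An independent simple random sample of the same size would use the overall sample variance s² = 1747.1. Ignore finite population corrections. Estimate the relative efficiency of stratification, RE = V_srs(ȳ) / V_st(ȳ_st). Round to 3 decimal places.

RE ≈ 6.638

V̂(ȳ_st) = Σ W_h² s_h²/n_h, with W_h = N_h/N and N = 5800:
  stratum North: (500/5800)²·78.4²/98 = 0.466112
  stratum South: (5300/5800)²·3.8²/435 = 0.0277188
V_st = 0.493831
V_srs = s²/n = 1747.1/533 = 3.27786
Relative efficiency = V_srs / V_st = 3.27786/0.493831 = 6.6376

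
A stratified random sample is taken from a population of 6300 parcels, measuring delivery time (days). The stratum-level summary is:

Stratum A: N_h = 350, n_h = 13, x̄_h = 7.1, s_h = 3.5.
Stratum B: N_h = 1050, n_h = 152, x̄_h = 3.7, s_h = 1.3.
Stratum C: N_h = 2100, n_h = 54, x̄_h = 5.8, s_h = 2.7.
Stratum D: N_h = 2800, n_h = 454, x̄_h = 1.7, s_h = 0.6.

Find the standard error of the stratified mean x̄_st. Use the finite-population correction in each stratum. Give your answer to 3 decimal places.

SE(x̄_st) ≈ 0.133

V̂(x̄_st) = Σ W_h² (1 − n_h/N_h) s_h²/n_h, with W_h = N_h/N and N = 6300:
  stratum A: (350/6300)²·(1 − 13/350)·3.5²/13 = 0.00280033
  stratum B: (1050/6300)²·(1 − 152/1050)·1.3²/152 = 0.000264136
  stratum C: (2100/6300)²·(1 − 54/2100)·2.7²/54 = 0.0146143
  stratum D: (2800/6300)²·(1 − 454/2800)·0.6²/454 = 0.000131236
V̂(x̄_st) = 0.01781
SE(x̄_st) = √0.01781 = 0.133454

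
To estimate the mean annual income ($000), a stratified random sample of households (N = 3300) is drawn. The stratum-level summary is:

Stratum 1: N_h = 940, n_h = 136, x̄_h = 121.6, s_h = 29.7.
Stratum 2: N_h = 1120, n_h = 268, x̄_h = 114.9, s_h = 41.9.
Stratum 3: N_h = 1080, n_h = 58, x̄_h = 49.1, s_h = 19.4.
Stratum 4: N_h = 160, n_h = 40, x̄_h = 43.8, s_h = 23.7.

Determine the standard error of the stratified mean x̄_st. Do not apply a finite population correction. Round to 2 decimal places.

V̂(x̄_st) = Σ W_h² s_h²/n_h, with W_h = N_h/N and N = 3300:
  stratum 1: (940/3300)²·29.7²/136 = 0.526262
  stratum 2: (1120/3300)²·41.9²/268 = 0.754573
  stratum 3: (1080/3300)²·19.4²/58 = 0.695016
  stratum 4: (160/3300)²·23.7²/40 = 0.0330102
V̂(x̄_st) = 2.00886
SE(x̄_st) = √2.00886 = 1.41734

SE(x̄_st) ≈ 1.42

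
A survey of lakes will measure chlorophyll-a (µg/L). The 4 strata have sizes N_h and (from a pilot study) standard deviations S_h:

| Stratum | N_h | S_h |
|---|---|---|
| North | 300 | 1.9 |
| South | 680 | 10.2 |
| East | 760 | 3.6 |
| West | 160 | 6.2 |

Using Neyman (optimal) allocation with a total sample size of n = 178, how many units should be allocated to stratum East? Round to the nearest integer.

43

Neyman allocation: n_h = n · N_h S_h / Σ N_i S_i, with n = 178.
  stratum North: N_h·S_h = 300·1.9 = 570.00
  stratum South: N_h·S_h = 680·10.2 = 6936.00
  stratum East: N_h·S_h = 760·3.6 = 2736.00
  stratum West: N_h·S_h = 160·6.2 = 992.00
Σ N_h S_h = 11234.00
n for stratum East = 178·2736.00/11234.00 = 43.351 → 43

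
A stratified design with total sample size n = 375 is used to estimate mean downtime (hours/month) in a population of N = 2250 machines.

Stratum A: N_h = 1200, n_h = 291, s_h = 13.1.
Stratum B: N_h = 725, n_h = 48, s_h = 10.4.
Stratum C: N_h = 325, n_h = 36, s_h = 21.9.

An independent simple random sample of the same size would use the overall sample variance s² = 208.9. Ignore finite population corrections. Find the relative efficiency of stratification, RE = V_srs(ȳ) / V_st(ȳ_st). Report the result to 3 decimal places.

V̂(ȳ_st) = Σ W_h² s_h²/n_h, with W_h = N_h/N and N = 2250:
  stratum A: (1200/2250)²·13.1²/291 = 0.167744
  stratum B: (725/2250)²·10.4²/48 = 0.233957
  stratum C: (325/2250)²·21.9²/36 = 0.277963
V_st = 0.679664
V_srs = s²/n = 208.9/375 = 0.557067
Relative efficiency = V_srs / V_st = 0.557067/0.679664 = 0.8196

RE ≈ 0.820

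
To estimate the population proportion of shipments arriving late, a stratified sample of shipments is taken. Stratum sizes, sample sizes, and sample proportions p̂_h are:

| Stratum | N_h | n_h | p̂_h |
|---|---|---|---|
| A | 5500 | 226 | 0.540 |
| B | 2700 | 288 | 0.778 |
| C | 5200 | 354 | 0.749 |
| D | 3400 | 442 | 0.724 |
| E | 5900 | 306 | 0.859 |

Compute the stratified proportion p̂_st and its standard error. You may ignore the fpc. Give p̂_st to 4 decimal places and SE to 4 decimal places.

N = 22700; stratum weights W_h = N_h/N.
p̂_st = Σ W_h p̂_h = (5500·0.540 + 2700·0.778 + 5200·0.749 + 3400·0.724 + 5900·0.859)/22700 = 0.72666
V̂(p̂_st) = Σ W_h² p̂_h(1−p̂_h)/(n_h−1):
  stratum A: (5500/22700)²·0.540·0.460/225 = 6.48101e-05
  stratum B: (2700/22700)²·0.778·0.222/287 = 8.51386e-06
  stratum C: (5200/22700)²·0.749·0.251/353 = 2.7947e-05
  stratum D: (3400/22700)²·0.724·0.276/441 = 1.01652e-05
  stratum E: (5900/22700)²·0.859·0.141/305 = 2.68265e-05
V̂(p̂_st) = 0.000138263; SE = √V̂ = 0.0117585

p̂_st ≈ 0.7267, SE ≈ 0.0118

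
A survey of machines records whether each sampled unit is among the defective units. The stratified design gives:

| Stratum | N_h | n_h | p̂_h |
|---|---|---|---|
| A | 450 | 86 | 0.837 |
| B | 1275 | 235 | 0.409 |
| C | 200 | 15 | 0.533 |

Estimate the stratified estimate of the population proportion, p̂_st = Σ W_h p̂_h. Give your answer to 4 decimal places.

N = 1925; stratum weights W_h = N_h/N.
p̂_st = Σ W_h p̂_h = (450·0.837 + 1275·0.409 + 200·0.533)/1925 = 0.52194

p̂_st ≈ 0.5219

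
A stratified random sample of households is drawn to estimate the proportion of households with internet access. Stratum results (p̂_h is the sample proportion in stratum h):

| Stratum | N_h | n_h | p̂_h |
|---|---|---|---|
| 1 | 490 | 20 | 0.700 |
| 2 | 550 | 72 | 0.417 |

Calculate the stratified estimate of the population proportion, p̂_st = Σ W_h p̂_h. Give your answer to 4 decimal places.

N = 1040; stratum weights W_h = N_h/N.
p̂_st = Σ W_h p̂_h = (490·0.700 + 550·0.417)/1040 = 0.55034

p̂_st ≈ 0.5503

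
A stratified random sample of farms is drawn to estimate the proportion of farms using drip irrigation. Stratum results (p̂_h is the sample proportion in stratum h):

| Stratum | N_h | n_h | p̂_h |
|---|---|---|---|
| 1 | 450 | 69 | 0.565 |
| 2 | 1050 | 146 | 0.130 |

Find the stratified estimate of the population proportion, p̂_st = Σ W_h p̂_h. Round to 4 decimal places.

N = 1500; stratum weights W_h = N_h/N.
p̂_st = Σ W_h p̂_h = (450·0.565 + 1050·0.130)/1500 = 0.26050

p̂_st ≈ 0.2605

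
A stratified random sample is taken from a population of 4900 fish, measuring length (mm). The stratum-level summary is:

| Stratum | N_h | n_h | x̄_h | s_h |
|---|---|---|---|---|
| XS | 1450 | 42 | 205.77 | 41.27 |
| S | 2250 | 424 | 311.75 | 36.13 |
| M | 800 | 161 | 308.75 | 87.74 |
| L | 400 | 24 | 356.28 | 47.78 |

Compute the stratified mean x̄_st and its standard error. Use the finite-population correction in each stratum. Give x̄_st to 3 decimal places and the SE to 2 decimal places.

x̄_st ≈ 283.534, SE ≈ 2.36

x̄_st = Σ W_h x̄_h = (1450·205.77 + 2250·311.75 + 800·308.75 + 400·356.28)/4900 = 283.53388
V̂(x̄_st) = Σ W_h² (1 − n_h/N_h) s_h²/n_h, with W_h = N_h/N and N = 4900:
  stratum XS: (1450/4900)²·(1 − 42/1450)·41.27²/42 = 3.44825
  stratum S: (2250/4900)²·(1 − 424/2250)·36.13²/424 = 0.526819
  stratum M: (800/4900)²·(1 − 161/800)·87.74²/161 = 1.01805
  stratum L: (400/4900)²·(1 − 24/400)·47.78²/24 = 0.59585
V̂(x̄_st) = 5.58896
SE(x̄_st) = √5.58896 = 2.3641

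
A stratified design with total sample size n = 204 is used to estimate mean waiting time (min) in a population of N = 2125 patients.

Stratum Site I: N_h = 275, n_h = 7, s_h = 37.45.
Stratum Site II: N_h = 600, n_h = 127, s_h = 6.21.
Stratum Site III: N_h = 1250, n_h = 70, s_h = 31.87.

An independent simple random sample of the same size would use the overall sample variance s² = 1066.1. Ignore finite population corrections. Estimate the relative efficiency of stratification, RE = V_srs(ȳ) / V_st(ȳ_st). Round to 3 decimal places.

RE ≈ 0.622

V̂(ȳ_st) = Σ W_h² s_h²/n_h, with W_h = N_h/N and N = 2125:
  stratum Site I: (275/2125)²·37.45²/7 = 3.35547
  stratum Site II: (600/2125)²·6.21²/127 = 0.0242083
  stratum Site III: (1250/2125)²·31.87²/70 = 5.02075
V_st = 8.40042
V_srs = s²/n = 1066.1/204 = 5.22598
Relative efficiency = V_srs / V_st = 5.22598/8.40042 = 0.6221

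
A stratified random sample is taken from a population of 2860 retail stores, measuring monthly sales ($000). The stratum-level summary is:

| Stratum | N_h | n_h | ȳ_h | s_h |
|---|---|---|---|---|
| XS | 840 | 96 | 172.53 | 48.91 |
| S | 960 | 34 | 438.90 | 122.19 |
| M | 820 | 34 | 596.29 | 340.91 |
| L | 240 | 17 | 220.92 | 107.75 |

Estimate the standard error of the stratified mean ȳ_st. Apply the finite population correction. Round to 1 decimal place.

V̂(ȳ_st) = Σ W_h² (1 − n_h/N_h) s_h²/n_h, with W_h = N_h/N and N = 2860:
  stratum XS: (840/2860)²·(1 − 96/840)·48.91²/96 = 1.9039
  stratum S: (960/2860)²·(1 − 34/960)·122.19²/34 = 47.7246
  stratum M: (820/2860)²·(1 − 34/820)·340.91²/34 = 269.343
  stratum L: (240/2860)²·(1 − 17/240)·107.75²/17 = 4.46858
V̂(ȳ_st) = 323.44
SE(ȳ_st) = √323.44 = 17.9844

SE(ȳ_st) ≈ 18.0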